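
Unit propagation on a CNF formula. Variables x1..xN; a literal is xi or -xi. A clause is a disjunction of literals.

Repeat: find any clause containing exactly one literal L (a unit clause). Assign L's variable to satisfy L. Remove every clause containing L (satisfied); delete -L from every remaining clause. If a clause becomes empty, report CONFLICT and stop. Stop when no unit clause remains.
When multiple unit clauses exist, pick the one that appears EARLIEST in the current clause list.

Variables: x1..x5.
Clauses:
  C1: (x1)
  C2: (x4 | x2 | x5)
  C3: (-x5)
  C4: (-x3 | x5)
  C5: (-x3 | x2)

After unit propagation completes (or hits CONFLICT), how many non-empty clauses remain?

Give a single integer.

unit clause [1] forces x1=T; simplify:
  satisfied 1 clause(s); 4 remain; assigned so far: [1]
unit clause [-5] forces x5=F; simplify:
  drop 5 from [4, 2, 5] -> [4, 2]
  drop 5 from [-3, 5] -> [-3]
  satisfied 1 clause(s); 3 remain; assigned so far: [1, 5]
unit clause [-3] forces x3=F; simplify:
  satisfied 2 clause(s); 1 remain; assigned so far: [1, 3, 5]

Answer: 1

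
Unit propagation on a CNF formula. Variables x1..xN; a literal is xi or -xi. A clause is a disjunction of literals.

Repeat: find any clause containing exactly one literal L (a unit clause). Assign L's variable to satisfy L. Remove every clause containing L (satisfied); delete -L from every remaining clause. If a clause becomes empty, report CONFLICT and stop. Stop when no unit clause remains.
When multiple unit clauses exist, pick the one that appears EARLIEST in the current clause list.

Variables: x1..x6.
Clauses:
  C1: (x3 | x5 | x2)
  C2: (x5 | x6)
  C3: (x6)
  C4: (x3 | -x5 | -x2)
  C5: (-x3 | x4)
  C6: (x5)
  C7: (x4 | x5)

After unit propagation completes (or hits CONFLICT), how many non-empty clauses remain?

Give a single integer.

unit clause [6] forces x6=T; simplify:
  satisfied 2 clause(s); 5 remain; assigned so far: [6]
unit clause [5] forces x5=T; simplify:
  drop -5 from [3, -5, -2] -> [3, -2]
  satisfied 3 clause(s); 2 remain; assigned so far: [5, 6]

Answer: 2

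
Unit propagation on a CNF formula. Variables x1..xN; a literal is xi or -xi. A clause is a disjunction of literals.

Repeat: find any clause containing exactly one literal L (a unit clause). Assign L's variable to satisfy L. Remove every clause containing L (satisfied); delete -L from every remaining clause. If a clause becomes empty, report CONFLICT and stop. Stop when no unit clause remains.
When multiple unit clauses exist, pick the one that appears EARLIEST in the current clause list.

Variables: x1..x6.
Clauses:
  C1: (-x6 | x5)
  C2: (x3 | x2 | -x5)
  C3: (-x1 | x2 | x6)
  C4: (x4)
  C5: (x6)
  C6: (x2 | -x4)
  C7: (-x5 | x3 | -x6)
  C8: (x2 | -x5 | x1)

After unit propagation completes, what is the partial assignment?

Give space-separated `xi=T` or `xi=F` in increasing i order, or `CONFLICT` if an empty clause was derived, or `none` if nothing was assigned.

Answer: x2=T x3=T x4=T x5=T x6=T

Derivation:
unit clause [4] forces x4=T; simplify:
  drop -4 from [2, -4] -> [2]
  satisfied 1 clause(s); 7 remain; assigned so far: [4]
unit clause [6] forces x6=T; simplify:
  drop -6 from [-6, 5] -> [5]
  drop -6 from [-5, 3, -6] -> [-5, 3]
  satisfied 2 clause(s); 5 remain; assigned so far: [4, 6]
unit clause [5] forces x5=T; simplify:
  drop -5 from [3, 2, -5] -> [3, 2]
  drop -5 from [-5, 3] -> [3]
  drop -5 from [2, -5, 1] -> [2, 1]
  satisfied 1 clause(s); 4 remain; assigned so far: [4, 5, 6]
unit clause [2] forces x2=T; simplify:
  satisfied 3 clause(s); 1 remain; assigned so far: [2, 4, 5, 6]
unit clause [3] forces x3=T; simplify:
  satisfied 1 clause(s); 0 remain; assigned so far: [2, 3, 4, 5, 6]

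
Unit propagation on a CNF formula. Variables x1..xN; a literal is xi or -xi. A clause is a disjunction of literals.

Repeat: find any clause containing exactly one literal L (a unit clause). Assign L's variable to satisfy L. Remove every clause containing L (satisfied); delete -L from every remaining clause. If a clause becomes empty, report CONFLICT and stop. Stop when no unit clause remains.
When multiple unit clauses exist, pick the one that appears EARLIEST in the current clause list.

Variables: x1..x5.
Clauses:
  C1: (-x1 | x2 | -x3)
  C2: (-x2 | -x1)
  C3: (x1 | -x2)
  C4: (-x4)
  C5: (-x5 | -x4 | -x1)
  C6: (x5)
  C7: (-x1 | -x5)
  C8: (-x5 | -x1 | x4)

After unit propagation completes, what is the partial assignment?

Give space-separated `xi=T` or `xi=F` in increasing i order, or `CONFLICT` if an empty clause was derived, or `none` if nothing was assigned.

Answer: x1=F x2=F x4=F x5=T

Derivation:
unit clause [-4] forces x4=F; simplify:
  drop 4 from [-5, -1, 4] -> [-5, -1]
  satisfied 2 clause(s); 6 remain; assigned so far: [4]
unit clause [5] forces x5=T; simplify:
  drop -5 from [-1, -5] -> [-1]
  drop -5 from [-5, -1] -> [-1]
  satisfied 1 clause(s); 5 remain; assigned so far: [4, 5]
unit clause [-1] forces x1=F; simplify:
  drop 1 from [1, -2] -> [-2]
  satisfied 4 clause(s); 1 remain; assigned so far: [1, 4, 5]
unit clause [-2] forces x2=F; simplify:
  satisfied 1 clause(s); 0 remain; assigned so far: [1, 2, 4, 5]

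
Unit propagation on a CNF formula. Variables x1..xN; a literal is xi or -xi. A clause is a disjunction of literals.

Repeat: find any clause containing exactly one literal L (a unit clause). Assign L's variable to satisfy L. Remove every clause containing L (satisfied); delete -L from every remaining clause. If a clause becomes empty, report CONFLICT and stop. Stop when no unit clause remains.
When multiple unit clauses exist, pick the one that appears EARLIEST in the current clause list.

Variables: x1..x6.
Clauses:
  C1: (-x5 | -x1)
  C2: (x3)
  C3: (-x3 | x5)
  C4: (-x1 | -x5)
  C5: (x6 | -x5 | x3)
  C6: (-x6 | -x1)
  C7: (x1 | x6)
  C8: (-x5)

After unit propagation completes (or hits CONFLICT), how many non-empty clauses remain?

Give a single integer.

unit clause [3] forces x3=T; simplify:
  drop -3 from [-3, 5] -> [5]
  satisfied 2 clause(s); 6 remain; assigned so far: [3]
unit clause [5] forces x5=T; simplify:
  drop -5 from [-5, -1] -> [-1]
  drop -5 from [-1, -5] -> [-1]
  drop -5 from [-5] -> [] (empty!)
  satisfied 1 clause(s); 5 remain; assigned so far: [3, 5]
CONFLICT (empty clause)

Answer: 4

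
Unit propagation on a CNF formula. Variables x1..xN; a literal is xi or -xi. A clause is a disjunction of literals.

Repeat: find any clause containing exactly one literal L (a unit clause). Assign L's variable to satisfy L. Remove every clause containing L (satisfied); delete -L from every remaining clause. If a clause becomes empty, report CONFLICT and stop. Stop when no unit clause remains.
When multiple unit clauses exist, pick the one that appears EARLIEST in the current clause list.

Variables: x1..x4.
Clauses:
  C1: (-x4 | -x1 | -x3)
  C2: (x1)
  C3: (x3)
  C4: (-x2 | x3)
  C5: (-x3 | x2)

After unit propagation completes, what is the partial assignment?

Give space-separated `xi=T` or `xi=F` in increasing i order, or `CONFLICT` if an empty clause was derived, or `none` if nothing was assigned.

Answer: x1=T x2=T x3=T x4=F

Derivation:
unit clause [1] forces x1=T; simplify:
  drop -1 from [-4, -1, -3] -> [-4, -3]
  satisfied 1 clause(s); 4 remain; assigned so far: [1]
unit clause [3] forces x3=T; simplify:
  drop -3 from [-4, -3] -> [-4]
  drop -3 from [-3, 2] -> [2]
  satisfied 2 clause(s); 2 remain; assigned so far: [1, 3]
unit clause [-4] forces x4=F; simplify:
  satisfied 1 clause(s); 1 remain; assigned so far: [1, 3, 4]
unit clause [2] forces x2=T; simplify:
  satisfied 1 clause(s); 0 remain; assigned so far: [1, 2, 3, 4]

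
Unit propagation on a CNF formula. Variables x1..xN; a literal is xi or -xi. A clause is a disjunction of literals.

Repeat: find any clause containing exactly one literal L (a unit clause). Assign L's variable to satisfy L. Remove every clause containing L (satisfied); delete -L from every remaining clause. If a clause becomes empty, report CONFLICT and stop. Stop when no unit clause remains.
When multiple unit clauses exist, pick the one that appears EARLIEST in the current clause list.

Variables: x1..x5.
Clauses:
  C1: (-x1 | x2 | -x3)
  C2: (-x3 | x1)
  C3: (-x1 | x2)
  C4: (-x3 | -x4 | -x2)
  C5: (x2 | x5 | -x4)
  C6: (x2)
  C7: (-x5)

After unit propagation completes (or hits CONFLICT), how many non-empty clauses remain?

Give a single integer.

Answer: 2

Derivation:
unit clause [2] forces x2=T; simplify:
  drop -2 from [-3, -4, -2] -> [-3, -4]
  satisfied 4 clause(s); 3 remain; assigned so far: [2]
unit clause [-5] forces x5=F; simplify:
  satisfied 1 clause(s); 2 remain; assigned so far: [2, 5]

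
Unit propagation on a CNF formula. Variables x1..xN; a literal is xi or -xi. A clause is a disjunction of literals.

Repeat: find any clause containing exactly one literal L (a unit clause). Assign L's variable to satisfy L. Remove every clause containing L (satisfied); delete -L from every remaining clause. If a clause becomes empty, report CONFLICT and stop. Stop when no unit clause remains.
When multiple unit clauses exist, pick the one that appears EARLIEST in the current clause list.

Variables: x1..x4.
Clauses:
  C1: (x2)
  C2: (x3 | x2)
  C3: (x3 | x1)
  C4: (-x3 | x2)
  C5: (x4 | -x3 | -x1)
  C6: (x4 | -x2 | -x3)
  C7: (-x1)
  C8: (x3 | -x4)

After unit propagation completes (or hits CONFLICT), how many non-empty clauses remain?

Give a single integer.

Answer: 0

Derivation:
unit clause [2] forces x2=T; simplify:
  drop -2 from [4, -2, -3] -> [4, -3]
  satisfied 3 clause(s); 5 remain; assigned so far: [2]
unit clause [-1] forces x1=F; simplify:
  drop 1 from [3, 1] -> [3]
  satisfied 2 clause(s); 3 remain; assigned so far: [1, 2]
unit clause [3] forces x3=T; simplify:
  drop -3 from [4, -3] -> [4]
  satisfied 2 clause(s); 1 remain; assigned so far: [1, 2, 3]
unit clause [4] forces x4=T; simplify:
  satisfied 1 clause(s); 0 remain; assigned so far: [1, 2, 3, 4]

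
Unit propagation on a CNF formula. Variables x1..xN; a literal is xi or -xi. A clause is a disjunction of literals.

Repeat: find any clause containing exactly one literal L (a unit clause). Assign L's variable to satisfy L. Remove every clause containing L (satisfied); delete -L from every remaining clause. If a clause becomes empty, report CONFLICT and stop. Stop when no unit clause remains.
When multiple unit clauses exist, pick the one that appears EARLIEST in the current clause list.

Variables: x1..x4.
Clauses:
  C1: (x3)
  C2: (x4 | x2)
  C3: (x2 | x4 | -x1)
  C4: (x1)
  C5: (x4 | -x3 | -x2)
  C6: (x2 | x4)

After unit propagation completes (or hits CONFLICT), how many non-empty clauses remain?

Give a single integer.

Answer: 4

Derivation:
unit clause [3] forces x3=T; simplify:
  drop -3 from [4, -3, -2] -> [4, -2]
  satisfied 1 clause(s); 5 remain; assigned so far: [3]
unit clause [1] forces x1=T; simplify:
  drop -1 from [2, 4, -1] -> [2, 4]
  satisfied 1 clause(s); 4 remain; assigned so far: [1, 3]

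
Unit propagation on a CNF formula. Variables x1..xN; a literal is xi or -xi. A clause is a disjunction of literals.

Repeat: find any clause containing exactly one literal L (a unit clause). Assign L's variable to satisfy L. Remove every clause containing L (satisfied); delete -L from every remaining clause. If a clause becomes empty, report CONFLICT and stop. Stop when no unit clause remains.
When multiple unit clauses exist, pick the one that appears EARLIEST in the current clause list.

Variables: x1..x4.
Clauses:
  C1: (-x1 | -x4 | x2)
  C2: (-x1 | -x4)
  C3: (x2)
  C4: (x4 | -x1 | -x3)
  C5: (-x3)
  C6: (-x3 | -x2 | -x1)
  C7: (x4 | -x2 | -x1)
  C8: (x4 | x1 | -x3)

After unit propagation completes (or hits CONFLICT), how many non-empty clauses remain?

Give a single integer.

unit clause [2] forces x2=T; simplify:
  drop -2 from [-3, -2, -1] -> [-3, -1]
  drop -2 from [4, -2, -1] -> [4, -1]
  satisfied 2 clause(s); 6 remain; assigned so far: [2]
unit clause [-3] forces x3=F; simplify:
  satisfied 4 clause(s); 2 remain; assigned so far: [2, 3]

Answer: 2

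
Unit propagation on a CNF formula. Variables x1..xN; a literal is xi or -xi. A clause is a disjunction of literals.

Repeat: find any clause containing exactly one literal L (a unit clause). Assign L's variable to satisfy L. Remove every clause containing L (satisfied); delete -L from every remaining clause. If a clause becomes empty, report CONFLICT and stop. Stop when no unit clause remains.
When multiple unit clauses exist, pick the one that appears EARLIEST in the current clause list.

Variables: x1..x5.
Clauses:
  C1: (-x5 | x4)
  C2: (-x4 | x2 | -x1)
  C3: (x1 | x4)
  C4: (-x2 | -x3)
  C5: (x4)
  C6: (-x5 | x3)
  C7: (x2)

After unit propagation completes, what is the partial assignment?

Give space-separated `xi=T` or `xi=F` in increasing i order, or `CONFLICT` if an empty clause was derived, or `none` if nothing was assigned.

Answer: x2=T x3=F x4=T x5=F

Derivation:
unit clause [4] forces x4=T; simplify:
  drop -4 from [-4, 2, -1] -> [2, -1]
  satisfied 3 clause(s); 4 remain; assigned so far: [4]
unit clause [2] forces x2=T; simplify:
  drop -2 from [-2, -3] -> [-3]
  satisfied 2 clause(s); 2 remain; assigned so far: [2, 4]
unit clause [-3] forces x3=F; simplify:
  drop 3 from [-5, 3] -> [-5]
  satisfied 1 clause(s); 1 remain; assigned so far: [2, 3, 4]
unit clause [-5] forces x5=F; simplify:
  satisfied 1 clause(s); 0 remain; assigned so far: [2, 3, 4, 5]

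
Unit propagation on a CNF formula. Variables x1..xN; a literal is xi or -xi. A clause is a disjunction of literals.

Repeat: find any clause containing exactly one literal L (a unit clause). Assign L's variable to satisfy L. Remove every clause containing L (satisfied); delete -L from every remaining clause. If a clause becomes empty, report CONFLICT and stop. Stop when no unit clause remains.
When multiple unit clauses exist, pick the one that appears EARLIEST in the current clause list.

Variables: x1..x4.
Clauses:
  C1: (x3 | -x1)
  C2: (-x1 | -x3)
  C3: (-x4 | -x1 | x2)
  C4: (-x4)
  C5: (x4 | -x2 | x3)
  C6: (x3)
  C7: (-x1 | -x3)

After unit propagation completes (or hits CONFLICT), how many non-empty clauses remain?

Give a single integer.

Answer: 0

Derivation:
unit clause [-4] forces x4=F; simplify:
  drop 4 from [4, -2, 3] -> [-2, 3]
  satisfied 2 clause(s); 5 remain; assigned so far: [4]
unit clause [3] forces x3=T; simplify:
  drop -3 from [-1, -3] -> [-1]
  drop -3 from [-1, -3] -> [-1]
  satisfied 3 clause(s); 2 remain; assigned so far: [3, 4]
unit clause [-1] forces x1=F; simplify:
  satisfied 2 clause(s); 0 remain; assigned so far: [1, 3, 4]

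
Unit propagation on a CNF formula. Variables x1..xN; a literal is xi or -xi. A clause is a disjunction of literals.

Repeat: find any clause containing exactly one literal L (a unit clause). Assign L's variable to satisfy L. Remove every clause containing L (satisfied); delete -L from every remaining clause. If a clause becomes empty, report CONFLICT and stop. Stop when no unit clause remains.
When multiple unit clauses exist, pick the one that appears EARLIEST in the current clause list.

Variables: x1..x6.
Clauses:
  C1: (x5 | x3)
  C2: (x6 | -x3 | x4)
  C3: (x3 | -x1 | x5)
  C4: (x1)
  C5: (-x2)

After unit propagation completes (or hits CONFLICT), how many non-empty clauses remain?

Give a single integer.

unit clause [1] forces x1=T; simplify:
  drop -1 from [3, -1, 5] -> [3, 5]
  satisfied 1 clause(s); 4 remain; assigned so far: [1]
unit clause [-2] forces x2=F; simplify:
  satisfied 1 clause(s); 3 remain; assigned so far: [1, 2]

Answer: 3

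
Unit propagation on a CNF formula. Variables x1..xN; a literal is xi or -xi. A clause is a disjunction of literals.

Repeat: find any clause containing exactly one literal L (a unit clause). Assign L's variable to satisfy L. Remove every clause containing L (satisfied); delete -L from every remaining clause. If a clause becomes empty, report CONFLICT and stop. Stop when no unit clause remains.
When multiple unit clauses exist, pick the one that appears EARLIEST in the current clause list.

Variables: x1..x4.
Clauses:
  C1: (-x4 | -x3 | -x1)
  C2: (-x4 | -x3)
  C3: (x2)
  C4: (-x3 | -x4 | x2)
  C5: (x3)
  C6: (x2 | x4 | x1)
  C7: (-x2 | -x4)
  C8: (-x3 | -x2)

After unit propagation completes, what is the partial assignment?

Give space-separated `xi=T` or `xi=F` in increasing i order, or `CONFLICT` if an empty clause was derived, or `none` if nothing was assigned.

unit clause [2] forces x2=T; simplify:
  drop -2 from [-2, -4] -> [-4]
  drop -2 from [-3, -2] -> [-3]
  satisfied 3 clause(s); 5 remain; assigned so far: [2]
unit clause [3] forces x3=T; simplify:
  drop -3 from [-4, -3, -1] -> [-4, -1]
  drop -3 from [-4, -3] -> [-4]
  drop -3 from [-3] -> [] (empty!)
  satisfied 1 clause(s); 4 remain; assigned so far: [2, 3]
CONFLICT (empty clause)

Answer: CONFLICT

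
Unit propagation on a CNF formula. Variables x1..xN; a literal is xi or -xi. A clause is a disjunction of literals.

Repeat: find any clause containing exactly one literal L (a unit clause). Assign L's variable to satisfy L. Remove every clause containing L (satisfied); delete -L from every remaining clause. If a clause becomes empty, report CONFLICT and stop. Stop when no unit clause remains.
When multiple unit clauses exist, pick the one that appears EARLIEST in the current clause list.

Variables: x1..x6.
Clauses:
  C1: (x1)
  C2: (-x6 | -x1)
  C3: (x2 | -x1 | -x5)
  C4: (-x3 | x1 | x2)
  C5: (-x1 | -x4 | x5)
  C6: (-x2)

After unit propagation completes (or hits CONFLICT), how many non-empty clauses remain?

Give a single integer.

unit clause [1] forces x1=T; simplify:
  drop -1 from [-6, -1] -> [-6]
  drop -1 from [2, -1, -5] -> [2, -5]
  drop -1 from [-1, -4, 5] -> [-4, 5]
  satisfied 2 clause(s); 4 remain; assigned so far: [1]
unit clause [-6] forces x6=F; simplify:
  satisfied 1 clause(s); 3 remain; assigned so far: [1, 6]
unit clause [-2] forces x2=F; simplify:
  drop 2 from [2, -5] -> [-5]
  satisfied 1 clause(s); 2 remain; assigned so far: [1, 2, 6]
unit clause [-5] forces x5=F; simplify:
  drop 5 from [-4, 5] -> [-4]
  satisfied 1 clause(s); 1 remain; assigned so far: [1, 2, 5, 6]
unit clause [-4] forces x4=F; simplify:
  satisfied 1 clause(s); 0 remain; assigned so far: [1, 2, 4, 5, 6]

Answer: 0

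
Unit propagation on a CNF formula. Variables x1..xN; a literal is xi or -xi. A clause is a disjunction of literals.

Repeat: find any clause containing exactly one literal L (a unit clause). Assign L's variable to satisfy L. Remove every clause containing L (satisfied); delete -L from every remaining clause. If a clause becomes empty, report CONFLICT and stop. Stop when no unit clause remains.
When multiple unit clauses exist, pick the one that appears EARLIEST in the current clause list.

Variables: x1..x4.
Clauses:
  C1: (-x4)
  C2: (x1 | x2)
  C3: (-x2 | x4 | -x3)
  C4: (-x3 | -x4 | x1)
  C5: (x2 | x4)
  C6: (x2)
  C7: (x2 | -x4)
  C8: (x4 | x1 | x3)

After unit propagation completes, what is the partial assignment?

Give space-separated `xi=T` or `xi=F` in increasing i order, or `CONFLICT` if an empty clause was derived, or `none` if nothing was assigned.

unit clause [-4] forces x4=F; simplify:
  drop 4 from [-2, 4, -3] -> [-2, -3]
  drop 4 from [2, 4] -> [2]
  drop 4 from [4, 1, 3] -> [1, 3]
  satisfied 3 clause(s); 5 remain; assigned so far: [4]
unit clause [2] forces x2=T; simplify:
  drop -2 from [-2, -3] -> [-3]
  satisfied 3 clause(s); 2 remain; assigned so far: [2, 4]
unit clause [-3] forces x3=F; simplify:
  drop 3 from [1, 3] -> [1]
  satisfied 1 clause(s); 1 remain; assigned so far: [2, 3, 4]
unit clause [1] forces x1=T; simplify:
  satisfied 1 clause(s); 0 remain; assigned so far: [1, 2, 3, 4]

Answer: x1=T x2=T x3=F x4=F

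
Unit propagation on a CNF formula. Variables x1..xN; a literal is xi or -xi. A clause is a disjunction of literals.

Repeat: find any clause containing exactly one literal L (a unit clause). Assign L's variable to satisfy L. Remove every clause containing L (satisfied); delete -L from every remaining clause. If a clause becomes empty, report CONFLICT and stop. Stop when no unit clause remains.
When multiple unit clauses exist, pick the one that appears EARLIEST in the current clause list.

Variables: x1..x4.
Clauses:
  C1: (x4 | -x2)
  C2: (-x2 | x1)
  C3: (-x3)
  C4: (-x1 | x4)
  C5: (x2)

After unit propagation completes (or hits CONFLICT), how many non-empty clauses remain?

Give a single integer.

Answer: 0

Derivation:
unit clause [-3] forces x3=F; simplify:
  satisfied 1 clause(s); 4 remain; assigned so far: [3]
unit clause [2] forces x2=T; simplify:
  drop -2 from [4, -2] -> [4]
  drop -2 from [-2, 1] -> [1]
  satisfied 1 clause(s); 3 remain; assigned so far: [2, 3]
unit clause [4] forces x4=T; simplify:
  satisfied 2 clause(s); 1 remain; assigned so far: [2, 3, 4]
unit clause [1] forces x1=T; simplify:
  satisfied 1 clause(s); 0 remain; assigned so far: [1, 2, 3, 4]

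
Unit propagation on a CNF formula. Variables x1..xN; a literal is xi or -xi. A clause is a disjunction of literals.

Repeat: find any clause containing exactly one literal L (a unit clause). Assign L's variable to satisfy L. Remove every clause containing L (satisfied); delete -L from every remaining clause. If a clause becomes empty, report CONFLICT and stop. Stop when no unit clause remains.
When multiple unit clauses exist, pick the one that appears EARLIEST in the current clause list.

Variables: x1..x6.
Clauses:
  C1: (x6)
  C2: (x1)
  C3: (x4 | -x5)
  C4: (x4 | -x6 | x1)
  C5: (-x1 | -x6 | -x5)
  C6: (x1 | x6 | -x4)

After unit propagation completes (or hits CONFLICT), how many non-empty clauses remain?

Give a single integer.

unit clause [6] forces x6=T; simplify:
  drop -6 from [4, -6, 1] -> [4, 1]
  drop -6 from [-1, -6, -5] -> [-1, -5]
  satisfied 2 clause(s); 4 remain; assigned so far: [6]
unit clause [1] forces x1=T; simplify:
  drop -1 from [-1, -5] -> [-5]
  satisfied 2 clause(s); 2 remain; assigned so far: [1, 6]
unit clause [-5] forces x5=F; simplify:
  satisfied 2 clause(s); 0 remain; assigned so far: [1, 5, 6]

Answer: 0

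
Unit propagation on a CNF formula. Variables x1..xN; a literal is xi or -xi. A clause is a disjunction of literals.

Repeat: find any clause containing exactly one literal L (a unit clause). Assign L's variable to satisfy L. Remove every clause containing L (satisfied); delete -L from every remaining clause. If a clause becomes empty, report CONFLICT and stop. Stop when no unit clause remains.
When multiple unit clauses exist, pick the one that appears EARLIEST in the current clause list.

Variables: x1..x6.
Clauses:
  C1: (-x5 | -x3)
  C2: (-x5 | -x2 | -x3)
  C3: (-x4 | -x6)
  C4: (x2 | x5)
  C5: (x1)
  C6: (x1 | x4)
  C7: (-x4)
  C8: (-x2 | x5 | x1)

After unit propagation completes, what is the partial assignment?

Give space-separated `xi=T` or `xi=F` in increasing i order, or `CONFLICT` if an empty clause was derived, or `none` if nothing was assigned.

Answer: x1=T x4=F

Derivation:
unit clause [1] forces x1=T; simplify:
  satisfied 3 clause(s); 5 remain; assigned so far: [1]
unit clause [-4] forces x4=F; simplify:
  satisfied 2 clause(s); 3 remain; assigned so far: [1, 4]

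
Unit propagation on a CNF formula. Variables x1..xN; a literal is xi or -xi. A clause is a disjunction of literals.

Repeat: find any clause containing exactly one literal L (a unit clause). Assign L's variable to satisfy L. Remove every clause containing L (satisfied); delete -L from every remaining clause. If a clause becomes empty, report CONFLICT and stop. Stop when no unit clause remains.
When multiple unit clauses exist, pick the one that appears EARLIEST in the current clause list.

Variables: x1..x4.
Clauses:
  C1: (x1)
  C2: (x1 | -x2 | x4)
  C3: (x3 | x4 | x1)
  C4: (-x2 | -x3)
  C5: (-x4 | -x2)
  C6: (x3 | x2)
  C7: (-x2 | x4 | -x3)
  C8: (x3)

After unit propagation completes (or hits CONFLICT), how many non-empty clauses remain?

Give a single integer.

Answer: 0

Derivation:
unit clause [1] forces x1=T; simplify:
  satisfied 3 clause(s); 5 remain; assigned so far: [1]
unit clause [3] forces x3=T; simplify:
  drop -3 from [-2, -3] -> [-2]
  drop -3 from [-2, 4, -3] -> [-2, 4]
  satisfied 2 clause(s); 3 remain; assigned so far: [1, 3]
unit clause [-2] forces x2=F; simplify:
  satisfied 3 clause(s); 0 remain; assigned so far: [1, 2, 3]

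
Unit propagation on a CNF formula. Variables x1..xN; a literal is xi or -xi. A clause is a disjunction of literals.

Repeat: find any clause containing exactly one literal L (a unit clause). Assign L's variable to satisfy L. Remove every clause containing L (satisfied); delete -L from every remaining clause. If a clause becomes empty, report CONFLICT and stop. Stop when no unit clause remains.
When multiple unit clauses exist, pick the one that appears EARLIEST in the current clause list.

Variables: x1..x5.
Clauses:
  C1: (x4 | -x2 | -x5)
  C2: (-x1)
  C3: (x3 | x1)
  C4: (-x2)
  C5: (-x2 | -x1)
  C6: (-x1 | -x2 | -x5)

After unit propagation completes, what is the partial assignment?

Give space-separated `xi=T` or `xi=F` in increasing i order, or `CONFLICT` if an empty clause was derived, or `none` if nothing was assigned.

unit clause [-1] forces x1=F; simplify:
  drop 1 from [3, 1] -> [3]
  satisfied 3 clause(s); 3 remain; assigned so far: [1]
unit clause [3] forces x3=T; simplify:
  satisfied 1 clause(s); 2 remain; assigned so far: [1, 3]
unit clause [-2] forces x2=F; simplify:
  satisfied 2 clause(s); 0 remain; assigned so far: [1, 2, 3]

Answer: x1=F x2=F x3=T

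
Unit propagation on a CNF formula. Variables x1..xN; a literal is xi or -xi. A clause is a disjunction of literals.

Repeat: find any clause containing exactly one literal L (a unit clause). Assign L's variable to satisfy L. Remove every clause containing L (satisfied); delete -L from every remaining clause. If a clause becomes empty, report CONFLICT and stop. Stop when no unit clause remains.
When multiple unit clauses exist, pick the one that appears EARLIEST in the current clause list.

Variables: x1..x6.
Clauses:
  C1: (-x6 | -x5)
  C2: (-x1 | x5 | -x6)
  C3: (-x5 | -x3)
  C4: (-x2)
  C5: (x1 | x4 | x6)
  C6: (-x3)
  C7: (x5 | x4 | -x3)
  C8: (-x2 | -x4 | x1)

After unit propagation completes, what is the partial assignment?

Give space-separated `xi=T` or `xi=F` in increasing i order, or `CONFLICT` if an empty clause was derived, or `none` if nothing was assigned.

Answer: x2=F x3=F

Derivation:
unit clause [-2] forces x2=F; simplify:
  satisfied 2 clause(s); 6 remain; assigned so far: [2]
unit clause [-3] forces x3=F; simplify:
  satisfied 3 clause(s); 3 remain; assigned so far: [2, 3]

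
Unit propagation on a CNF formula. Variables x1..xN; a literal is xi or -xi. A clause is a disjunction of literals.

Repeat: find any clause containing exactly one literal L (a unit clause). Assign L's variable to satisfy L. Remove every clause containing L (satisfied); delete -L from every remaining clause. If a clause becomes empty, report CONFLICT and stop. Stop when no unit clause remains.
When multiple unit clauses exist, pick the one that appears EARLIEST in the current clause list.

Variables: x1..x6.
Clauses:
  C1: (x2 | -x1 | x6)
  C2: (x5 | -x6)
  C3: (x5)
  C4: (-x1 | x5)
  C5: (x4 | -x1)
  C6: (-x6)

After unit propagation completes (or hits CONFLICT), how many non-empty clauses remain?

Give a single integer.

unit clause [5] forces x5=T; simplify:
  satisfied 3 clause(s); 3 remain; assigned so far: [5]
unit clause [-6] forces x6=F; simplify:
  drop 6 from [2, -1, 6] -> [2, -1]
  satisfied 1 clause(s); 2 remain; assigned so far: [5, 6]

Answer: 2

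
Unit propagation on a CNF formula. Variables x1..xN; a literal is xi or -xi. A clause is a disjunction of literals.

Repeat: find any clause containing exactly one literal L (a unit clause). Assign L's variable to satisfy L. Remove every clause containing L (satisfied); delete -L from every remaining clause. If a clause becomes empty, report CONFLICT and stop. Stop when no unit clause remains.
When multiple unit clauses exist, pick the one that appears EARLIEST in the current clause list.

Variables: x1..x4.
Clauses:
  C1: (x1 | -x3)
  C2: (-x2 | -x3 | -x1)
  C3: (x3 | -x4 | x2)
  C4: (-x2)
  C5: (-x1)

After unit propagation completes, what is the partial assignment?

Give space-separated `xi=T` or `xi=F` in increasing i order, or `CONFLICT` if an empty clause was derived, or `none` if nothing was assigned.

Answer: x1=F x2=F x3=F x4=F

Derivation:
unit clause [-2] forces x2=F; simplify:
  drop 2 from [3, -4, 2] -> [3, -4]
  satisfied 2 clause(s); 3 remain; assigned so far: [2]
unit clause [-1] forces x1=F; simplify:
  drop 1 from [1, -3] -> [-3]
  satisfied 1 clause(s); 2 remain; assigned so far: [1, 2]
unit clause [-3] forces x3=F; simplify:
  drop 3 from [3, -4] -> [-4]
  satisfied 1 clause(s); 1 remain; assigned so far: [1, 2, 3]
unit clause [-4] forces x4=F; simplify:
  satisfied 1 clause(s); 0 remain; assigned so far: [1, 2, 3, 4]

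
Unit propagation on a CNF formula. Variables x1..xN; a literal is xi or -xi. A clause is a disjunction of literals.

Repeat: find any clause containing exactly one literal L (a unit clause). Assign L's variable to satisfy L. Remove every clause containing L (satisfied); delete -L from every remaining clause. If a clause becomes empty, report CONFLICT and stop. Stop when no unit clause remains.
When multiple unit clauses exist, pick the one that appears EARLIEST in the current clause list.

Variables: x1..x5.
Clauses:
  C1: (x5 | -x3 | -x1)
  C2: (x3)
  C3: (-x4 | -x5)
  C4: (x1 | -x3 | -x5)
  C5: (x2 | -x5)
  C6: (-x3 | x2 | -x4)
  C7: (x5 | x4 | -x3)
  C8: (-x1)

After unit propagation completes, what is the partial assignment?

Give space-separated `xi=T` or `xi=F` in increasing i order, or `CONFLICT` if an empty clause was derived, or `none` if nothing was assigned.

unit clause [3] forces x3=T; simplify:
  drop -3 from [5, -3, -1] -> [5, -1]
  drop -3 from [1, -3, -5] -> [1, -5]
  drop -3 from [-3, 2, -4] -> [2, -4]
  drop -3 from [5, 4, -3] -> [5, 4]
  satisfied 1 clause(s); 7 remain; assigned so far: [3]
unit clause [-1] forces x1=F; simplify:
  drop 1 from [1, -5] -> [-5]
  satisfied 2 clause(s); 5 remain; assigned so far: [1, 3]
unit clause [-5] forces x5=F; simplify:
  drop 5 from [5, 4] -> [4]
  satisfied 3 clause(s); 2 remain; assigned so far: [1, 3, 5]
unit clause [4] forces x4=T; simplify:
  drop -4 from [2, -4] -> [2]
  satisfied 1 clause(s); 1 remain; assigned so far: [1, 3, 4, 5]
unit clause [2] forces x2=T; simplify:
  satisfied 1 clause(s); 0 remain; assigned so far: [1, 2, 3, 4, 5]

Answer: x1=F x2=T x3=T x4=T x5=F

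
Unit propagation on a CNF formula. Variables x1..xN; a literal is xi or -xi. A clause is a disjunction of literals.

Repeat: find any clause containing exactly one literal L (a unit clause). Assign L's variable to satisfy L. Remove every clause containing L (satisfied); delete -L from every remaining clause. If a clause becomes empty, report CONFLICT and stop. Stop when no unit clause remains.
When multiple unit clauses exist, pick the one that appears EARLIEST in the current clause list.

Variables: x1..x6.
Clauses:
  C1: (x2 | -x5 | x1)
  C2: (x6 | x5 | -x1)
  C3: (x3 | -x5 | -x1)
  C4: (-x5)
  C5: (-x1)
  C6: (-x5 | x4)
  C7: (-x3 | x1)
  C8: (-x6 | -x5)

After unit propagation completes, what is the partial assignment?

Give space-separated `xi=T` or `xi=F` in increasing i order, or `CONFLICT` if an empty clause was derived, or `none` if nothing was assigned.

unit clause [-5] forces x5=F; simplify:
  drop 5 from [6, 5, -1] -> [6, -1]
  satisfied 5 clause(s); 3 remain; assigned so far: [5]
unit clause [-1] forces x1=F; simplify:
  drop 1 from [-3, 1] -> [-3]
  satisfied 2 clause(s); 1 remain; assigned so far: [1, 5]
unit clause [-3] forces x3=F; simplify:
  satisfied 1 clause(s); 0 remain; assigned so far: [1, 3, 5]

Answer: x1=F x3=F x5=F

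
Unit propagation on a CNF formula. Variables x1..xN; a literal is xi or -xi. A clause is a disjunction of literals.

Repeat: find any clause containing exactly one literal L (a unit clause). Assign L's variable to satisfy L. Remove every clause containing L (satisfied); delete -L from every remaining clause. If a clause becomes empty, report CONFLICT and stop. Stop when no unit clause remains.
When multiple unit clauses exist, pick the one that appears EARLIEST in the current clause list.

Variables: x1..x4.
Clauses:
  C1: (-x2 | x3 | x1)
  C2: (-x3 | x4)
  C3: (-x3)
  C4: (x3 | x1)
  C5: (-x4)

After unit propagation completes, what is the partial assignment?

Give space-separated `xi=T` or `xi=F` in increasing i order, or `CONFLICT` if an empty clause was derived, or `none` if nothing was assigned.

Answer: x1=T x3=F x4=F

Derivation:
unit clause [-3] forces x3=F; simplify:
  drop 3 from [-2, 3, 1] -> [-2, 1]
  drop 3 from [3, 1] -> [1]
  satisfied 2 clause(s); 3 remain; assigned so far: [3]
unit clause [1] forces x1=T; simplify:
  satisfied 2 clause(s); 1 remain; assigned so far: [1, 3]
unit clause [-4] forces x4=F; simplify:
  satisfied 1 clause(s); 0 remain; assigned so far: [1, 3, 4]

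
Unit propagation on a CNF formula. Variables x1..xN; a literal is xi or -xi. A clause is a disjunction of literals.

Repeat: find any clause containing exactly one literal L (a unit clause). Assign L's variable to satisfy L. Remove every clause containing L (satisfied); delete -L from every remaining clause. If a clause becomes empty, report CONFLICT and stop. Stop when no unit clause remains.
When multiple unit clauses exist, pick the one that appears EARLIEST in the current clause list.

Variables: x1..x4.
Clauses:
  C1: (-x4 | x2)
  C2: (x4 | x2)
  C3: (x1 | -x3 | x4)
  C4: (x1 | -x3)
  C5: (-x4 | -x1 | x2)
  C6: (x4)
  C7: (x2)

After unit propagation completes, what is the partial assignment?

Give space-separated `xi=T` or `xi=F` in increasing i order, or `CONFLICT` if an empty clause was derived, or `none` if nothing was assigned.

Answer: x2=T x4=T

Derivation:
unit clause [4] forces x4=T; simplify:
  drop -4 from [-4, 2] -> [2]
  drop -4 from [-4, -1, 2] -> [-1, 2]
  satisfied 3 clause(s); 4 remain; assigned so far: [4]
unit clause [2] forces x2=T; simplify:
  satisfied 3 clause(s); 1 remain; assigned so far: [2, 4]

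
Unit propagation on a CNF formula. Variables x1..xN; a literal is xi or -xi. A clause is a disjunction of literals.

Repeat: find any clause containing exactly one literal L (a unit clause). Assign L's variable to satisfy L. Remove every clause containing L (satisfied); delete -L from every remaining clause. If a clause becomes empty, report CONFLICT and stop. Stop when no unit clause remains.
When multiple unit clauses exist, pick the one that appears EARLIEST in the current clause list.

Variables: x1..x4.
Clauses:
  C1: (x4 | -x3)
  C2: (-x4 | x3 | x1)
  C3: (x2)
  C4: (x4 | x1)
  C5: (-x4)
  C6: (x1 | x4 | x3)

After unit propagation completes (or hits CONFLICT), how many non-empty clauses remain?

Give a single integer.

Answer: 0

Derivation:
unit clause [2] forces x2=T; simplify:
  satisfied 1 clause(s); 5 remain; assigned so far: [2]
unit clause [-4] forces x4=F; simplify:
  drop 4 from [4, -3] -> [-3]
  drop 4 from [4, 1] -> [1]
  drop 4 from [1, 4, 3] -> [1, 3]
  satisfied 2 clause(s); 3 remain; assigned so far: [2, 4]
unit clause [-3] forces x3=F; simplify:
  drop 3 from [1, 3] -> [1]
  satisfied 1 clause(s); 2 remain; assigned so far: [2, 3, 4]
unit clause [1] forces x1=T; simplify:
  satisfied 2 clause(s); 0 remain; assigned so far: [1, 2, 3, 4]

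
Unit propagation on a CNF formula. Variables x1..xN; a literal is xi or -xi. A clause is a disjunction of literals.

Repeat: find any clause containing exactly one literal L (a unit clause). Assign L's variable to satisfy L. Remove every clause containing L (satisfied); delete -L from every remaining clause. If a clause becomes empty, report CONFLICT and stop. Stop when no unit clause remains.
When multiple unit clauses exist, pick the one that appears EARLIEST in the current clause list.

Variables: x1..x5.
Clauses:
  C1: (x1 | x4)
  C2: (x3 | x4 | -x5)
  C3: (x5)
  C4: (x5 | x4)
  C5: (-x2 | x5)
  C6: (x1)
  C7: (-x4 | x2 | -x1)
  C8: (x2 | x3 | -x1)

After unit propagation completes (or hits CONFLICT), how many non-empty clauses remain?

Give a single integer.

unit clause [5] forces x5=T; simplify:
  drop -5 from [3, 4, -5] -> [3, 4]
  satisfied 3 clause(s); 5 remain; assigned so far: [5]
unit clause [1] forces x1=T; simplify:
  drop -1 from [-4, 2, -1] -> [-4, 2]
  drop -1 from [2, 3, -1] -> [2, 3]
  satisfied 2 clause(s); 3 remain; assigned so far: [1, 5]

Answer: 3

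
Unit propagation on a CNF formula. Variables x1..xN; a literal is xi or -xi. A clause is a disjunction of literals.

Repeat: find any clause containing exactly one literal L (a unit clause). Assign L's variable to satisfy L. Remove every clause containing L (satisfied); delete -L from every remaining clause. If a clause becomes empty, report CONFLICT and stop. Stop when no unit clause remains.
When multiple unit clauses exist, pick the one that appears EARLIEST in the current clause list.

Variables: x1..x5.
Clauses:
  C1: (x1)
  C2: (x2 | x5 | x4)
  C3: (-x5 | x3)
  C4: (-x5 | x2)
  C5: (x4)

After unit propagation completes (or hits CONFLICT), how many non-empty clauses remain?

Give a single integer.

unit clause [1] forces x1=T; simplify:
  satisfied 1 clause(s); 4 remain; assigned so far: [1]
unit clause [4] forces x4=T; simplify:
  satisfied 2 clause(s); 2 remain; assigned so far: [1, 4]

Answer: 2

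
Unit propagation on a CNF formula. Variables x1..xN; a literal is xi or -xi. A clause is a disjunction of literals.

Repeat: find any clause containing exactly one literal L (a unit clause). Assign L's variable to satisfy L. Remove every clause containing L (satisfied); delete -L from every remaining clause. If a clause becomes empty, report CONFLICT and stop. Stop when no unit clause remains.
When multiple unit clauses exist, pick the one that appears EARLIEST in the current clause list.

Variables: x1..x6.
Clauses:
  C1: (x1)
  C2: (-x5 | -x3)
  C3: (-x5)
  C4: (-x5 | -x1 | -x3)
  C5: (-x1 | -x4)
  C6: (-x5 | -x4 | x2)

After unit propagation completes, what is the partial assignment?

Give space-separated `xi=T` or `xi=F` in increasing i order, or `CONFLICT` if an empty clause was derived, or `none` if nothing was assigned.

Answer: x1=T x4=F x5=F

Derivation:
unit clause [1] forces x1=T; simplify:
  drop -1 from [-5, -1, -3] -> [-5, -3]
  drop -1 from [-1, -4] -> [-4]
  satisfied 1 clause(s); 5 remain; assigned so far: [1]
unit clause [-5] forces x5=F; simplify:
  satisfied 4 clause(s); 1 remain; assigned so far: [1, 5]
unit clause [-4] forces x4=F; simplify:
  satisfied 1 clause(s); 0 remain; assigned so far: [1, 4, 5]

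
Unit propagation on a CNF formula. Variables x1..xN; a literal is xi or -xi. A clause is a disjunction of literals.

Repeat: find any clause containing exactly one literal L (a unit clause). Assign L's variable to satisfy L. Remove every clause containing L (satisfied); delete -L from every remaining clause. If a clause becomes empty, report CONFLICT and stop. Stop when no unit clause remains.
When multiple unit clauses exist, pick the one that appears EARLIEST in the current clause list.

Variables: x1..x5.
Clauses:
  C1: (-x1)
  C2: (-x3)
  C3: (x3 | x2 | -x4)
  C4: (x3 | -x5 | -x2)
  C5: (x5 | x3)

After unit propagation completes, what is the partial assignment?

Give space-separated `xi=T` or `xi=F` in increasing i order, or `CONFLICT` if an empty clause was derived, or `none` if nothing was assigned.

Answer: x1=F x2=F x3=F x4=F x5=T

Derivation:
unit clause [-1] forces x1=F; simplify:
  satisfied 1 clause(s); 4 remain; assigned so far: [1]
unit clause [-3] forces x3=F; simplify:
  drop 3 from [3, 2, -4] -> [2, -4]
  drop 3 from [3, -5, -2] -> [-5, -2]
  drop 3 from [5, 3] -> [5]
  satisfied 1 clause(s); 3 remain; assigned so far: [1, 3]
unit clause [5] forces x5=T; simplify:
  drop -5 from [-5, -2] -> [-2]
  satisfied 1 clause(s); 2 remain; assigned so far: [1, 3, 5]
unit clause [-2] forces x2=F; simplify:
  drop 2 from [2, -4] -> [-4]
  satisfied 1 clause(s); 1 remain; assigned so far: [1, 2, 3, 5]
unit clause [-4] forces x4=F; simplify:
  satisfied 1 clause(s); 0 remain; assigned so far: [1, 2, 3, 4, 5]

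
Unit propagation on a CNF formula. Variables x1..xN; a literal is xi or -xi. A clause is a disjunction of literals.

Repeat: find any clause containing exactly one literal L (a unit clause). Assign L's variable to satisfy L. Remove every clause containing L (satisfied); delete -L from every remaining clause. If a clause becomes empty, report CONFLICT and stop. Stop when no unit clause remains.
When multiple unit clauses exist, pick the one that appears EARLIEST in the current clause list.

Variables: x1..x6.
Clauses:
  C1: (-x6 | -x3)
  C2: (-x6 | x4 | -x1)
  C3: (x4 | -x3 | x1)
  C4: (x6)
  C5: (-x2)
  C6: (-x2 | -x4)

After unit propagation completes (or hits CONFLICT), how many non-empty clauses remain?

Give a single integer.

Answer: 1

Derivation:
unit clause [6] forces x6=T; simplify:
  drop -6 from [-6, -3] -> [-3]
  drop -6 from [-6, 4, -1] -> [4, -1]
  satisfied 1 clause(s); 5 remain; assigned so far: [6]
unit clause [-3] forces x3=F; simplify:
  satisfied 2 clause(s); 3 remain; assigned so far: [3, 6]
unit clause [-2] forces x2=F; simplify:
  satisfied 2 clause(s); 1 remain; assigned so far: [2, 3, 6]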